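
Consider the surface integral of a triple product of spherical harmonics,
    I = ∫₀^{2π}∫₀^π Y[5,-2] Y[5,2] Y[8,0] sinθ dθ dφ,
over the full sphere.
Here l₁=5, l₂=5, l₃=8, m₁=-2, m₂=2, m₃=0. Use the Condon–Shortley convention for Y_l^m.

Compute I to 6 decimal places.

m-sum 0 ✓  L=18 even ✓  0≤8≤10 ✓
Π(2lᵢ+1) = 11×11×17 = 2057
triangle coeff Δ(5,5,8) = 1/37413090
Σ_t [0,2]: t=0:+1/1036800 t=1:−1/331776 t=2:+1/1036800 = -1/921600
(3j)²=490/46189 [(5 5 8; 0 0 0)], sign=-1
Σ_t [0,2]: t=0:+1/50803200 t=1:−1/2073600 t=2:+1/1036800 = 17/33868800
(3j)²=136/13585 [(5 5 8; -2 2 0)], sign=+1
⇒ 4πI² = 13328/61009
I = (-1)√(13328/61009/(4π)) = -0.13185014

-0.131850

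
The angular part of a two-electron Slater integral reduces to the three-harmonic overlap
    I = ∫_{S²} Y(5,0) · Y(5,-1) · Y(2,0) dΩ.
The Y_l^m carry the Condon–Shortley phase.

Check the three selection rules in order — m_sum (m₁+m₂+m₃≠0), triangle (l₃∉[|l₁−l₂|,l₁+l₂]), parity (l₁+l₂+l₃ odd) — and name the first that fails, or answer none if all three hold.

azimuthal sum: 0 − 1 + 0 = -1  ✗
0 ≤ 2 ≤ 10 (triangle on l)
L = 5 + 5 + 2 = 12 (even)

m_sum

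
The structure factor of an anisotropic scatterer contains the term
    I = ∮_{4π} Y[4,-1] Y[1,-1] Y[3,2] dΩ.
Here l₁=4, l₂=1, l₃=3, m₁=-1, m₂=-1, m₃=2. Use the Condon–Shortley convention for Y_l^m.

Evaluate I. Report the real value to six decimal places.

-0.106622

m-sum 0 ✓  L=8 even ✓  3≤3≤5 ✓
Π(2lᵢ+1) = 9×3×7 = 189
triangle coeff Δ(4,1,3) = 1/252
Σ_t [1,1]: t=1:−1/36 = -1/36
(3j)²=4/63 [(4 1 3; 0 0 0)], sign=+1
Σ_t [0,0]: t=0:+1/240 = 1/240
(3j)²=1/84 [(4 1 3; -1 -1 2)], sign=-1
⇒ 4πI² = 1/7
I = (-1)√(1/7/(4π)) = -0.10662181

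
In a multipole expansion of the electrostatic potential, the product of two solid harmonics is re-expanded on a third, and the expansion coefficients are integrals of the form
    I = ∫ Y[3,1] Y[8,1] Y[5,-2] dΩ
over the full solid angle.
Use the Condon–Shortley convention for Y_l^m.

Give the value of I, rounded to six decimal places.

-0.149027

Checks pass: Σm=0; 16 even; l₃=5∈[5,11].
(2·3+1)(2·8+1)(2·5+1) = 1309
Δ: 6! 0! 10! / 17! → 1/136136
sum: t=3:−1/518400 = -1/518400
3j²(3 8 5; 0 0 0) = Δ·Π!·Σ² = 56/2431  (sign +1)
sum: t=2:+1/1451520 = 1/1451520
3j²(3 8 5; 1 1 -2) = Δ·Π!·Σ² = 45/4862  (sign -1)
combine: 4πI² = 1309·56/2431·45/4862 = 8820/31603
take √, sign -1: I = -0.14902708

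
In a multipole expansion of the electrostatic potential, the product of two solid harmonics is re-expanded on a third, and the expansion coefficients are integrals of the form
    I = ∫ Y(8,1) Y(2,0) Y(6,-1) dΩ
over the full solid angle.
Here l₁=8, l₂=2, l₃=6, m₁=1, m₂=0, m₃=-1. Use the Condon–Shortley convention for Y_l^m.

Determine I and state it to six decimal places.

Checks pass: Σm=0; 16 even; l₃=6∈[6,10].
(2·8+1)(2·2+1)(2·6+1) = 1105
Δ: 4! 12! 0! / 17! → 1/30940
sum: t=2:+1/2073600 = 1/2073600
3j²(8 2 6; 0 0 0) = Δ·Π!·Σ² = 28/1105  (sign +1)
sum: t=2:+1/2419200 = 1/2419200
3j²(8 2 6; 1 0 -1) = Δ·Π!·Σ² = 27/1105  (sign -1)
combine: 4πI² = 1105·28/1105·27/1105 = 756/1105
take √, sign -1: I = -0.23333228

-0.233332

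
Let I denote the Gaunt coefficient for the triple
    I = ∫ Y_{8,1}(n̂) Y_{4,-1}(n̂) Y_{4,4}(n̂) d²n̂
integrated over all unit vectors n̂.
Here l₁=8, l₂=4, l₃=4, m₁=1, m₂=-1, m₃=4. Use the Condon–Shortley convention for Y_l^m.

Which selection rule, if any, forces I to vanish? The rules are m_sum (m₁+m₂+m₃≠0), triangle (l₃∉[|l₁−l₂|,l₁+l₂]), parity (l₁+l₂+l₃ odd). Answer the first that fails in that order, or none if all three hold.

m_sum

m₁+m₂+m₃ = 1 − 1 + 4 = 4  ✗
triangle: |8−4|=4 ≤ l₃=4 ≤ 8+4=12
parity: l₁+l₂+l₃ = 16 is even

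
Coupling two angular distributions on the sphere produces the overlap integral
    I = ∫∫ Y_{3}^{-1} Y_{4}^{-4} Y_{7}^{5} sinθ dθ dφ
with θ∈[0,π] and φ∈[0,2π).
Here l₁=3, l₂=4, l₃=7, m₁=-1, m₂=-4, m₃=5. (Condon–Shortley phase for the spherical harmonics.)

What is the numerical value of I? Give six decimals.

-0.149912

m-sum 0 ✓  L=14 even ✓  1≤7≤7 ✓
Π(2lᵢ+1) = 7×9×15 = 945
triangle coeff Δ(3,4,7) = 1/45045
Σ_t [0,0]: t=0:+1/20736 = 1/20736
(3j)²=35/1287 [(3 4 7; 0 0 0)], sign=-1
Σ_t [0,0]: t=0:+1/1935360 = 1/1935360
(3j)²=1/91 [(3 4 7; -1 -4 5)], sign=+1
⇒ 4πI² = 525/1859
I = (-1)√(525/1859/(4π)) = -0.14991153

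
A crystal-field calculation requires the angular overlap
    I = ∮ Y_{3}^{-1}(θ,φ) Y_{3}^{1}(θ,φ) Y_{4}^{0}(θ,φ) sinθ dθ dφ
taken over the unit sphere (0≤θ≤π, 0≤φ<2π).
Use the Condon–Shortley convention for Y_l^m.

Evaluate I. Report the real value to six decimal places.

m-sum 0 ✓  L=10 even ✓  0≤4≤6 ✓
Π(2lᵢ+1) = 7×7×9 = 441
triangle coeff Δ(3,3,4) = 1/34650
Σ_t [0,2]: t=0:+1/72 t=1:−1/16 t=2:+1/72 = -5/144
(3j)²=2/77 [(3 3 4; 0 0 0)], sign=-1
Σ_t [0,2]: t=0:+1/1152 t=1:−1/36 t=2:+1/32 = 5/1152
(3j)²=1/1386 [(3 3 4; -1 1 0)], sign=+1
⇒ 4πI² = 1/121
I = (-1)√(1/121/(4π)) = -0.02564498

-0.025645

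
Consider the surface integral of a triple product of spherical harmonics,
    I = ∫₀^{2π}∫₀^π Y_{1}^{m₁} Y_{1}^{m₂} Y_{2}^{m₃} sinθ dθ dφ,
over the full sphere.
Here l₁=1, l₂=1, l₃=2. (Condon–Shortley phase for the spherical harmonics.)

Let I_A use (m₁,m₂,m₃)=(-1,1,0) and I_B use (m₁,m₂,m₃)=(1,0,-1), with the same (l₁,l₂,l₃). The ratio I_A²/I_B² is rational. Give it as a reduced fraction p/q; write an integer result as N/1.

1/3

Shared (l₁,l₂,l₃)=(1,1,2): N and (l;000)² cancel in I_A²/I_B².
A: Δ = 0!·2!·2!/5! = 1/30; Racah Σ t=0..0: t=0:+1/4 = 1/4; ⇒ 3j(1 1 2; -1 1 0)² = 1/30, sgn +1
B: Δ = 0!·2!·2!/5! = 1/30; Racah Σ t=0..0: t=0:+1/2 = 1/2; ⇒ 3j(1 1 2; 1 0 -1)² = 1/10, sgn -1
I_A²/I_B² = (1/30)/(1/10) = 1/3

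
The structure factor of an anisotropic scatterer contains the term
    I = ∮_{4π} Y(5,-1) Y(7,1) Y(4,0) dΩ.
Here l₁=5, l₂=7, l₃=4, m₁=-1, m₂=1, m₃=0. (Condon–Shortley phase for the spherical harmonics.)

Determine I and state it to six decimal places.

-0.112008

m-sum 0 ✓  L=16 even ✓  2≤4≤12 ✓
Π(2lᵢ+1) = 11×15×9 = 1485
triangle coeff Δ(5,7,4) = 1/6126120
Σ_t [3,5]: t=3:−1/69120 t=4:+1/20736 t=5:−1/69120 = 1/51840
(3j)²=280/21879 [(5 7 4; 0 0 0)], sign=+1
Σ_t [4,6]: t=4:+1/55296 t=5:−1/25920 t=6:+1/138240 = -11/829440
(3j)²=11/1326 [(5 7 4; -1 1 0)], sign=-1
⇒ 4πI² = 7700/48841
I = (-1)√(7700/48841/(4π)) = -0.11200777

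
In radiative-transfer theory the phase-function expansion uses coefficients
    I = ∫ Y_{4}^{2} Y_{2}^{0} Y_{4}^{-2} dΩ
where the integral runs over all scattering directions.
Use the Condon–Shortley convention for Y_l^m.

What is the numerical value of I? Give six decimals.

0.065536

m-sum 0 ✓  L=10 even ✓  2≤4≤6 ✓
Π(2lᵢ+1) = 9×5×9 = 405
triangle coeff Δ(4,2,4) = 1/13860
Σ_t [0,2]: t=0:+1/192 t=1:−1/36 t=2:+1/192 = -5/288
(3j)²=20/693 [(4 2 4; 0 0 0)], sign=-1
Σ_t [0,2]: t=0:+1/192 t=1:−1/120 t=2:+1/2880 = -1/360
(3j)²=16/3465 [(4 2 4; 2 0 -2)], sign=-1
⇒ 4πI² = 320/5929
I = (+1)√(320/5929/(4π)) = 0.06553591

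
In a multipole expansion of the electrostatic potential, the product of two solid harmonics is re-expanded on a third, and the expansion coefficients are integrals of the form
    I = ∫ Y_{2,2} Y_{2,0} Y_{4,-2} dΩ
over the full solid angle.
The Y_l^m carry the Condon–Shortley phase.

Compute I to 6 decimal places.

0.156078

Rules hold: Σm=0, L=8 even, 0≤4≤4.
N = 5·5·9 = 225
Δ = 0!·4!·4!/9! = 1/630
Racah Σ t=0..0: t=0:+1/16 = 1/16
⇒ 3j(2 2 4; 0 0 0)² = 2/35, sgn +1
Racah Σ t=0..0: t=0:+1/96 = 1/96
⇒ 3j(2 2 4; 2 0 -2)² = 1/42, sgn +1
4πI² = N·(3j₀)²·(3jₘ)² = 15/49
I = +1·√(0.306122/4π) = 0.15607835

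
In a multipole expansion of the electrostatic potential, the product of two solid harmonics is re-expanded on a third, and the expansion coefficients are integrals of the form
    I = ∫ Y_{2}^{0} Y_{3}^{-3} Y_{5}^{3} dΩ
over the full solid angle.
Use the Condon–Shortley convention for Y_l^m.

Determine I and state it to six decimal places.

-0.126792

Checks pass: Σm=0; 10 even; l₃=5∈[1,5].
(2·2+1)(2·3+1)(2·5+1) = 385
Δ: 0! 4! 6! / 11! → 1/2310
sum: t=0:+1/144 = 1/144
3j²(2 3 5; 0 0 0) = Δ·Π!·Σ² = 10/231  (sign -1)
sum: t=0:+1/2880 = 1/2880
3j²(2 3 5; 0 -3 3) = Δ·Π!·Σ² = 2/165  (sign +1)
combine: 4πI² = 385·10/231·2/165 = 20/99
take √, sign -1: I = -0.12679218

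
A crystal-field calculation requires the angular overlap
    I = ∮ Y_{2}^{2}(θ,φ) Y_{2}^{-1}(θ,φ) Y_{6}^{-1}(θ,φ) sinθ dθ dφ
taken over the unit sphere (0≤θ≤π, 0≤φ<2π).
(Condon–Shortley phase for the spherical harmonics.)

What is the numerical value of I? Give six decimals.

0.000000

l₃=6 ∉ [0,4] — triangle fails ⇒ I = 0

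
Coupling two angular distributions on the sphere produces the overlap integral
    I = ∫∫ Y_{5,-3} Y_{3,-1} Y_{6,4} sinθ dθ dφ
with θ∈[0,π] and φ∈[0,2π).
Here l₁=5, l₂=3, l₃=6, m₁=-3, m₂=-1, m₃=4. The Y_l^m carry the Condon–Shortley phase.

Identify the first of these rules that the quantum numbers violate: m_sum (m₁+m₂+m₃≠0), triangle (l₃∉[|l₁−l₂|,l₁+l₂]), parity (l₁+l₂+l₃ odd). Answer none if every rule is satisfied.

none

Σmᵢ = 0  ✓
l₃∈[|l₁−l₂|,l₁+l₂]=[2,8], have l₃=6  ✓
Σlᵢ = 14 ⇒ even  ✓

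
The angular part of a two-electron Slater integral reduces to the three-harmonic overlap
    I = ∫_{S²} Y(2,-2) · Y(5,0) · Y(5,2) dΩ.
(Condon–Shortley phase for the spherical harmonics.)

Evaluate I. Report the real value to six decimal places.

-0.191372

Checks pass: Σm=0; 12 even; l₃=5∈[3,7].
(2·2+1)(2·5+1)(2·5+1) = 605
Δ: 2! 2! 8! / 13! → 1/38610
sum: t=0:+1/2880 t=1:−1/576 t=2:+1/2880 = -1/960
3j²(2 5 5; 0 0 0) = Δ·Π!·Σ² = 10/429  (sign +1)
sum: t=2:+1/2880 = 1/2880
3j²(2 5 5; -2 0 2) = Δ·Π!·Σ² = 14/429  (sign -1)
combine: 4πI² = 605·10/429·14/429 = 700/1521
take √, sign -1: I = -0.19137248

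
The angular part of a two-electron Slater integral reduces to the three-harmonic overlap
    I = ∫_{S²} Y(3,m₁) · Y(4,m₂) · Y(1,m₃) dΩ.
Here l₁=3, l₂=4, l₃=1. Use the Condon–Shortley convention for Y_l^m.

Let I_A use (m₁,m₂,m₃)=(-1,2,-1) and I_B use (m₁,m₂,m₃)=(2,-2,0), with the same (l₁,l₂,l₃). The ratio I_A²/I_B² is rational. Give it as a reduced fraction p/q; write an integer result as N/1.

Shared (l₁,l₂,l₃)=(3,4,1): N and (l;000)² cancel in I_A²/I_B².
A: Δ = 6!·0!·2!/9! = 1/252; Racah Σ t=4..4: t=4:+1/96 = 1/96; ⇒ 3j(3 4 1; -1 2 -1)² = 5/84, sgn +1
B: Δ = 6!·0!·2!/9! = 1/252; Racah Σ t=1..1: t=1:−1/120 = -1/120; ⇒ 3j(3 4 1; 2 -2 0)² = 1/21, sgn +1
I_A²/I_B² = (5/84)/(1/21) = 5/4

5/4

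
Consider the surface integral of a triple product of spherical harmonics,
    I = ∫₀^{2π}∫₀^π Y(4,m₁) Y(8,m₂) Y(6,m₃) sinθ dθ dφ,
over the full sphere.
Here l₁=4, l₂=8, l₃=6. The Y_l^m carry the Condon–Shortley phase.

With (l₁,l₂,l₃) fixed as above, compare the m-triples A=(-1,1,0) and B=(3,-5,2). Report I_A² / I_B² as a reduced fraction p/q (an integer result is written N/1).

Same 4,8,6: normalisation and zero-m 3j drop out of the ratio.
A: Δ: 6! 2! 10! / 19! → 1/23279256; sum: t=3:−1/1244160 t=4:+1/691200 t=5:−1/4147200 = 1/2488320; 3j²(4 8 6; -1 1 0) = Δ·Π!·Σ² = 875/184756  (sign +1)
B: Δ: 6! 2! 10! / 19! → 1/23279256; sum: t=0:+1/21772800 t=1:−1/19353600 = -1/174182400; 3j²(4 8 6; 3 -5 2) = Δ·Π!·Σ² = 1/3876  (sign -1)
I_A²/I_B² = (875/184756)/(1/3876) = 2625/143

2625/143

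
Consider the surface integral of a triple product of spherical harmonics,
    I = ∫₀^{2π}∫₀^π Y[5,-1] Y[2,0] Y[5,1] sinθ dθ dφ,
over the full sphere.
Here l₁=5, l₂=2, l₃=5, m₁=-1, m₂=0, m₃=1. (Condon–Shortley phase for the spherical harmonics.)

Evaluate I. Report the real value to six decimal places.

Rules hold: Σm=0, L=12 even, 3≤5≤7.
N = 11·5·11 = 605
Δ = 2!·8!·2!/13! = 1/38610
Racah Σ t=0..2: t=0:+1/2880 t=1:−1/576 t=2:+1/2880 = -1/960
⇒ 3j(5 2 5; 0 0 0)² = 10/429, sgn +1
Racah Σ t=0..2: t=0:+1/5760 t=1:−1/720 t=2:+1/2304 = -1/1280
⇒ 3j(5 2 5; -1 0 1)² = 27/1430, sgn -1
4πI² = N·(3j₀)²·(3jₘ)² = 45/169
I = -1·√(0.266272/4π) = -0.14556534

-0.145565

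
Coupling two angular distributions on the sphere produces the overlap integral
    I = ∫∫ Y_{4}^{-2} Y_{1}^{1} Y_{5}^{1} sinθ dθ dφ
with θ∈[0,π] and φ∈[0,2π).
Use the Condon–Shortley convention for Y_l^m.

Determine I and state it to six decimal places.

Checks pass: Σm=0; 10 even; l₃=5∈[3,5].
(2·4+1)(2·1+1)(2·5+1) = 297
Δ: 0! 8! 2! / 11! → 1/495
sum: t=0:+1/576 = 1/576
3j²(4 1 5; 0 0 0) = Δ·Π!·Σ² = 5/99  (sign -1)
sum: t=0:+1/2880 = 1/2880
3j²(4 1 5; -2 1 1) = Δ·Π!·Σ² = 2/165  (sign +1)
combine: 4πI² = 297·5/99·2/165 = 2/11
take √, sign -1: I = -0.12028562

-0.120286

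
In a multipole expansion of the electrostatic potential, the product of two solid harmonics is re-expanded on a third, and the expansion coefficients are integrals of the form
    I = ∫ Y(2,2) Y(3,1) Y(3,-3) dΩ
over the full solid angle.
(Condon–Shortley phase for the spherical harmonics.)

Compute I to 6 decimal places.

m-sum 0 ✓  L=8 even ✓  1≤3≤5 ✓
Π(2lᵢ+1) = 5×7×7 = 245
triangle coeff Δ(2,3,3) = 1/3780
Σ_t [0,2]: t=0:+1/24 t=1:−1/4 t=2:+1/24 = -1/6
(3j)²=4/105 [(2 3 3; 0 0 0)], sign=+1
Σ_t [0,0]: t=0:+1/96 = 1/96
(3j)²=1/42 [(2 3 3; 2 1 -3)], sign=+1
⇒ 4πI² = 2/9
I = (+1)√(2/9/(4π)) = 0.13298076

0.132981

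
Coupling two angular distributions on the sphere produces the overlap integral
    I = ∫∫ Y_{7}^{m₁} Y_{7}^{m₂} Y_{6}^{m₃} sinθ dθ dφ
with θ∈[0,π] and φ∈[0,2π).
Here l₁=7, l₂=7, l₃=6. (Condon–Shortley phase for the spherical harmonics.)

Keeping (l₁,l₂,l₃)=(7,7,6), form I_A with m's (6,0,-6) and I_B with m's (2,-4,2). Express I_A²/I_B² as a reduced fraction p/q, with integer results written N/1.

143/210

Same 7,7,6: normalisation and zero-m 3j drop out of the ratio.
A: Δ: 8! 6! 6! / 21! → 1/2444321880; sum: t=1:−1/2612736000 = -1/2612736000; 3j²(7 7 6; 6 0 -6) = Δ·Π!·Σ² = 22/4845  (sign -1)
B: Δ: 8! 6! 6! / 21! → 1/2444321880; sum: t=0:+1/174182400 t=1:−1/11612160 t=2:+1/6220800 t=3:−1/24883200 = 1/24883200; 3j²(7 7 6; 2 -4 2) = Δ·Π!·Σ² = 28/4199  (sign +1)
I_A²/I_B² = (22/4845)/(28/4199) = 143/210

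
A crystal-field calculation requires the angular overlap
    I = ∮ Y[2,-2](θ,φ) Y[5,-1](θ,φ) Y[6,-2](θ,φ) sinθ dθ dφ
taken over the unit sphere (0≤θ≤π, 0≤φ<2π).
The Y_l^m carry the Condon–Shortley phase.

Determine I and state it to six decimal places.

0.000000

Σmᵢ = -5 ≠ 0, so the φ-integral vanishes; I = 0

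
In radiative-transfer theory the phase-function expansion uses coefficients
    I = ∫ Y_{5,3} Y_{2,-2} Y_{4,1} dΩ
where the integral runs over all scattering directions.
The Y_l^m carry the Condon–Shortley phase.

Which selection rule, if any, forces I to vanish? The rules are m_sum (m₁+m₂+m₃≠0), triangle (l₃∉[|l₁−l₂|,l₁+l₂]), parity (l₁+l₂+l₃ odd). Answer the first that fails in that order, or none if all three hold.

m_sum

Σmᵢ = 2  ✗
l₃∈[|l₁−l₂|,l₁+l₂]=[3,7], have l₃=4
Σlᵢ = 11 ⇒ odd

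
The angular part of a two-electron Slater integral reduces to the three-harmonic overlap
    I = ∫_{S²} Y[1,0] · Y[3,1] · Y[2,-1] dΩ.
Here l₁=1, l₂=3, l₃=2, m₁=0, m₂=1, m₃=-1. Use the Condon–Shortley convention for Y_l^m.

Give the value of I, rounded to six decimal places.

m-sum 0 ✓  L=6 even ✓  2≤2≤4 ✓
Π(2lᵢ+1) = 3×7×5 = 105
triangle coeff Δ(1,3,2) = 1/105
Σ_t [1,1]: t=1:−1/4 = -1/4
(3j)²=3/35 [(1 3 2; 0 0 0)], sign=-1
Σ_t [1,1]: t=1:−1/6 = -1/6
(3j)²=8/105 [(1 3 2; 0 1 -1)], sign=+1
⇒ 4πI² = 24/35
I = (-1)√(24/35/(4π)) = -0.23359668

-0.233597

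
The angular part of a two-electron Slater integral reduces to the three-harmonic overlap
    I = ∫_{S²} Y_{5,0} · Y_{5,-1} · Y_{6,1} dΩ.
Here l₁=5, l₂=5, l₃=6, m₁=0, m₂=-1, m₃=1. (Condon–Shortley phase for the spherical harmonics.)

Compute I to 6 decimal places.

-0.072607

m-sum 0 ✓  L=16 even ✓  0≤6≤10 ✓
Π(2lᵢ+1) = 11×11×13 = 1573
triangle coeff Δ(5,5,6) = 1/28588560
Σ_t [0,4]: t=0:+1/345600 t=1:−1/13824 t=2:+1/5184 t=3:−1/13824 t=4:+1/345600 = 7/129600
(3j)²=80/7293 [(5 5 6; 0 0 0)], sign=+1
Σ_t [0,4]: t=0:+1/138240 t=1:−1/10368 t=2:+1/6912 t=3:−1/34560 t=4:+1/2073600 = 7/259200
(3j)²=28/7293 [(5 5 6; 0 -1 1)], sign=-1
⇒ 4πI² = 2240/33813
I = (-1)√(2240/33813/(4π)) = -0.07260679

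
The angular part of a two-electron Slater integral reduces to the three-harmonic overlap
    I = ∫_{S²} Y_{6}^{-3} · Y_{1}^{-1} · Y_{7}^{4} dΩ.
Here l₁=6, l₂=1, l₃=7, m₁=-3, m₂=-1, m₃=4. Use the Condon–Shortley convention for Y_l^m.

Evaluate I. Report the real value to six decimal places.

Checks pass: Σm=0; 14 even; l₃=7∈[5,7].
(2·6+1)(2·1+1)(2·7+1) = 585
Δ: 0! 12! 2! / 15! → 1/1365
sum: t=0:+1/518400 = 1/518400
3j²(6 1 7; 0 0 0) = Δ·Π!·Σ² = 7/195  (sign -1)
sum: t=0:+1/4354560 = 1/4354560
3j²(6 1 7; -3 -1 4) = Δ·Π!·Σ² = 11/273  (sign -1)
combine: 4πI² = 585·7/195·11/273 = 11/13
take √, sign +1: I = 0.25948947

0.259489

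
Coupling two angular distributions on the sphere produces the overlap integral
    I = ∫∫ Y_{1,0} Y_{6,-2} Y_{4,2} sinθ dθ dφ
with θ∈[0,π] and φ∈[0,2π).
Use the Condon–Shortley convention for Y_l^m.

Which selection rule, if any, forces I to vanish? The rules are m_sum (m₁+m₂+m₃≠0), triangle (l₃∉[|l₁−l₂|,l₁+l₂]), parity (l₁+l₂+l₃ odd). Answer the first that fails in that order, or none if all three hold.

m₁+m₂+m₃ = 0 − 2 + 2 = 0  ✓
triangle: |1−6|=5 ≤ l₃=4 ≤ 1+6=7  ✗
parity: l₁+l₂+l₃ = 11 is odd

triangle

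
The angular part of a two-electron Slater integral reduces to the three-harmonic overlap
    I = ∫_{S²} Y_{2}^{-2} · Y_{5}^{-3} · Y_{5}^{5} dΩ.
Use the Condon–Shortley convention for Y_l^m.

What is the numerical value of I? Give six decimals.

m-sum 0 ✓  L=12 even ✓  3≤5≤7 ✓
Π(2lᵢ+1) = 5×11×11 = 605
triangle coeff Δ(2,5,5) = 1/38610
Σ_t [0,2]: t=0:+1/2880 t=1:−1/576 t=2:+1/2880 = -1/960
(3j)²=10/429 [(2 5 5; 0 0 0)], sign=+1
Σ_t [2,2]: t=2:+1/161280 = 1/161280
(3j)²=1/143 [(2 5 5; -2 -3 5)], sign=+1
⇒ 4πI² = 50/507
I = (+1)√(50/507/(4π)) = 0.08858824

0.088588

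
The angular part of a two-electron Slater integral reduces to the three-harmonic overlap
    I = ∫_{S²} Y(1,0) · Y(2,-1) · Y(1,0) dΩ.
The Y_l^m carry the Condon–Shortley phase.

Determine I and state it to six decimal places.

0.000000

m-sum = 0 − 1 + 0 = -1 ≠ 0 ⇒ I = 0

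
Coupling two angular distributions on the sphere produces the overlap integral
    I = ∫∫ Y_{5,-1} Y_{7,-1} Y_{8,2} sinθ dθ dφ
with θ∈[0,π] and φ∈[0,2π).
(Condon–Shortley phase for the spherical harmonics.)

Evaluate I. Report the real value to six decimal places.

0.110370

Checks pass: Σm=0; 20 even; l₃=8∈[2,12].
(2·5+1)(2·7+1)(2·8+1) = 2805
Δ: 4! 6! 10! / 21! → 1/814773960
sum: t=0:+1/87091200 t=1:−1/4976640 t=2:+1/2073600 t=3:−1/4976640 t=4:+1/87091200 = 1/9676800
3j²(5 7 8; 0 0 0) = Δ·Π!·Σ² = 360/46189  (sign +1)
sum: t=0:+1/298598400 t=1:−1/10368000 t=2:+1/3317760 t=3:−1/6531840 t=4:+1/92897280 = 197/2985984000
3j²(5 7 8; -1 -1 2) = Δ·Π!·Σ² = 38809/5542680  (sign +1)
combine: 4πI² = 2805·360/46189·38809/5542680 = 1746405/11408683
take √, sign +1: I = 0.11036968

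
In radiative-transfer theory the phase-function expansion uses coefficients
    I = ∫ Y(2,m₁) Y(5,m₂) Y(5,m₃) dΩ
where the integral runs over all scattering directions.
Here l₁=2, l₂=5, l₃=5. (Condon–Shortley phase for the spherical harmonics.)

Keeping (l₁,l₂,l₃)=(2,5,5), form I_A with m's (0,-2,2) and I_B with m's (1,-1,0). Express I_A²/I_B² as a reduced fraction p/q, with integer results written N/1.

36/5

Shared (l₁,l₂,l₃)=(2,5,5): N and (l;000)² cancel in I_A²/I_B².
A: Δ = 2!·2!·8!/13! = 1/38610; Racah Σ t=0..2: t=0:+1/2880 t=1:−1/1440 t=2:+1/20160 = -1/3360; ⇒ 3j(2 5 5; 0 -2 2)² = 6/715, sgn +1
B: Δ = 2!·2!·8!/13! = 1/38610; Racah Σ t=0..1: t=0:+1/1152 t=1:−1/1440 = 1/5760; ⇒ 3j(2 5 5; 1 -1 0)² = 1/858, sgn -1
I_A²/I_B² = (6/715)/(1/858) = 36/5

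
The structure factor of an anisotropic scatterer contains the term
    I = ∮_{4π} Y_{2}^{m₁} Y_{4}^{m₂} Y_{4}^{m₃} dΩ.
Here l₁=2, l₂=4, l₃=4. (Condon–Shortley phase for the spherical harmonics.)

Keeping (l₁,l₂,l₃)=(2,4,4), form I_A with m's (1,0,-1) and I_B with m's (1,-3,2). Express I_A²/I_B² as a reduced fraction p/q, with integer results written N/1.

l's match ⇒ only the (l;m) 3-j factors differ between A and B.
A: triangle coeff Δ(2,4,4) = 1/13860; Σ_t [0,1]: t=0:+1/96 t=1:−1/72 = -1/288; (3j)²=1/462 [(2 4 4; 1 0 -1)], sign=+1
B: triangle coeff Δ(2,4,4) = 1/13860; Σ_t [0,1]: t=0:+1/240 t=1:−1/1440 = 1/288; (3j)²=5/132 [(2 4 4; 1 -3 2)], sign=+1
I_A²/I_B² = (1/462)/(5/132) = 2/35

2/35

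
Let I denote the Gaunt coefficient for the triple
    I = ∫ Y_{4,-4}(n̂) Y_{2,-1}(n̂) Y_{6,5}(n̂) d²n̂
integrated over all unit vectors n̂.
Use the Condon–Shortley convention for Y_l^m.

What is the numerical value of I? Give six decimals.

m-sum 0 ✓  L=12 even ✓  2≤6≤6 ✓
Π(2lᵢ+1) = 9×5×13 = 585
triangle coeff Δ(4,2,6) = 1/6435
Σ_t [0,0]: t=0:+1/2304 = 1/2304
(3j)²=5/143 [(4 2 6; 0 0 0)], sign=+1
Σ_t [0,0]: t=0:+1/241920 = 1/241920
(3j)²=1/39 [(4 2 6; -4 -1 5)], sign=-1
⇒ 4πI² = 75/143
I = (-1)√(75/143/(4π)) = -0.20429497

-0.204295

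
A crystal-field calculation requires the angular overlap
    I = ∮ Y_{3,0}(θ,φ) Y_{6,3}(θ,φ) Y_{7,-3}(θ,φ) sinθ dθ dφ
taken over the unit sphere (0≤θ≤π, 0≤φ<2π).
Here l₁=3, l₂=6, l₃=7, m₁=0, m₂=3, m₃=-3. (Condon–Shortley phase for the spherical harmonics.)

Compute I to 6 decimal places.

Rules hold: Σm=0, L=16 even, 3≤7≤9.
N = 7·13·15 = 1365
Δ = 2!·4!·10!/17! = 1/2042040
Racah Σ t=0..2: t=0:+1/207360 t=1:−1/57600 t=2:+1/207360 = -1/129600
⇒ 3j(3 6 7; 0 0 0)² = 168/12155, sgn +1
Racah Σ t=0..2: t=0:+1/4354560 t=1:−1/322560 t=2:+1/362880 = -1/8709120
⇒ 3j(3 6 7; 0 3 -3)² = 3/68068, sgn -1
4πI² = N·(3j₀)²·(3jₘ)² = 378/454597
I = -1·√(0.000831506/4π) = -0.00813444

-0.008134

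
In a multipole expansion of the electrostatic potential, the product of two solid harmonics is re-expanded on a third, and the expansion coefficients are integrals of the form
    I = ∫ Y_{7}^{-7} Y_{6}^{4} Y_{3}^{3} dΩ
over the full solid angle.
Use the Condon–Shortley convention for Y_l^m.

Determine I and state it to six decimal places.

Checks pass: Σm=0; 16 even; l₃=3∈[1,13].
(2·7+1)(2·6+1)(2·3+1) = 1365
Δ: 10! 4! 2! / 17! → 1/2042040
sum: t=4:+1/207360 t=5:−1/57600 t=6:+1/207360 = -1/129600
3j²(7 6 3; 0 0 0) = Δ·Π!·Σ² = 168/12155  (sign +1)
sum: t=10:+1/174182400 = 1/174182400
3j²(7 6 3; -7 4 3) = Δ·Π!·Σ² = 1/136  (sign +1)
combine: 4πI² = 1365·168/12155·1/136 = 441/3179
take √, sign +1: I = 0.10506767

0.105068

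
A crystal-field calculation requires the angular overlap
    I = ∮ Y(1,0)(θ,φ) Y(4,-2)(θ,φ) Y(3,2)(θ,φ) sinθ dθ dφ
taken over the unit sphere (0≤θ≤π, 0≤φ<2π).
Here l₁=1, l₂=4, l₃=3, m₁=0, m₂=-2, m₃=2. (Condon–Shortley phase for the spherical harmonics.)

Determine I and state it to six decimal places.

m-sum 0 ✓  L=8 even ✓  3≤3≤5 ✓
Π(2lᵢ+1) = 3×9×7 = 189
triangle coeff Δ(1,4,3) = 1/252
Σ_t [1,1]: t=1:−1/36 = -1/36
(3j)²=4/63 [(1 4 3; 0 0 0)], sign=+1
Σ_t [1,1]: t=1:−1/120 = -1/120
(3j)²=1/21 [(1 4 3; 0 -2 2)], sign=+1
⇒ 4πI² = 4/7
I = (+1)√(4/7/(4π)) = 0.21324362

0.213244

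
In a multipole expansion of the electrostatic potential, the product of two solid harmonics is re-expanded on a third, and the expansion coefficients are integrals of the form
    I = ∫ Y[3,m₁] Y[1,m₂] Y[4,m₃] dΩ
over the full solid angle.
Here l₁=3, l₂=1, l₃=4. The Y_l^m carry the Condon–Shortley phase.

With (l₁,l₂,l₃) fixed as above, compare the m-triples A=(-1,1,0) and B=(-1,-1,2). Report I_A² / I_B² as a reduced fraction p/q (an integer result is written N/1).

2/5

Shared (l₁,l₂,l₃)=(3,1,4): N and (l;000)² cancel in I_A²/I_B².
A: Δ = 0!·6!·2!/9! = 1/252; Racah Σ t=0..0: t=0:+1/96 = 1/96; ⇒ 3j(3 1 4; -1 1 0)² = 1/42, sgn +1
B: Δ = 0!·6!·2!/9! = 1/252; Racah Σ t=0..0: t=0:+1/96 = 1/96; ⇒ 3j(3 1 4; -1 -1 2)² = 5/84, sgn +1
I_A²/I_B² = (1/42)/(5/84) = 2/5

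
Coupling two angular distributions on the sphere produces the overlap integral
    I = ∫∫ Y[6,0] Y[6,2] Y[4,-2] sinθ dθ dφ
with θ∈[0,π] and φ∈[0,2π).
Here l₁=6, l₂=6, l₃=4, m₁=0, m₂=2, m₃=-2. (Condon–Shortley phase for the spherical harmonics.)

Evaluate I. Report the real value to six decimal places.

-0.107540

m-sum 0 ✓  L=16 even ✓  0≤4≤12 ✓
Π(2lᵢ+1) = 13×13×9 = 1521
triangle coeff Δ(6,6,4) = 1/15315300
Σ_t [2,6]: t=2:+1/829440 t=3:−1/25920 t=4:+1/9216 t=5:−1/25920 t=6:+1/829440 = 7/207360
(3j)²=28/2431 [(6 6 4; 0 0 0)], sign=+1
Σ_t [4,6]: t=4:+1/55296 t=5:−1/25920 t=6:+1/138240 = -11/829440
(3j)²=11/1326 [(6 6 4; 0 2 -2)], sign=-1
⇒ 4πI² = 42/289
I = (-1)√(42/289/(4π)) = -0.10754019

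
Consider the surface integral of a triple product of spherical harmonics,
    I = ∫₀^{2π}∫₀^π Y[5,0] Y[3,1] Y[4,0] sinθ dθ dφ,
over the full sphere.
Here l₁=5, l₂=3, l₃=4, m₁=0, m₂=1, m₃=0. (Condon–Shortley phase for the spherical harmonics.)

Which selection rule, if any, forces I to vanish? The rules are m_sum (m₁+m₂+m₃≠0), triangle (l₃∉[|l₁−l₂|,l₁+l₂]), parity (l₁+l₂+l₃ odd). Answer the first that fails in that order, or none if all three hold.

azimuthal sum: 0 + 1 + 0 = 1  ✗
2 ≤ 4 ≤ 8 (triangle on l)
L = 5 + 3 + 4 = 12 (even)

m_sum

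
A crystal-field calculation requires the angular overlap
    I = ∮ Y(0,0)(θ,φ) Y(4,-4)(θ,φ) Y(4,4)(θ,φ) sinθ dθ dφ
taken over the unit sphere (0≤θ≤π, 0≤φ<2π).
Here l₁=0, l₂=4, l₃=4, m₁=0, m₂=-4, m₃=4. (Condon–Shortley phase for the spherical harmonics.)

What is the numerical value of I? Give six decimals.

0.282095

m-sum 0 ✓  L=8 even ✓  4≤4≤4 ✓
Π(2lᵢ+1) = 1×9×9 = 81
triangle coeff Δ(0,4,4) = 1/9
Σ_t [0,0]: t=0:+1/576 = 1/576
(3j)²=1/9 [(0 4 4; 0 0 0)], sign=+1
Σ_t [0,0]: t=0:+1/40320 = 1/40320
(3j)²=1/9 [(0 4 4; 0 -4 4)], sign=+1
⇒ 4πI² = 1/1
I = (+1)√(1/1/(4π)) = 0.28209479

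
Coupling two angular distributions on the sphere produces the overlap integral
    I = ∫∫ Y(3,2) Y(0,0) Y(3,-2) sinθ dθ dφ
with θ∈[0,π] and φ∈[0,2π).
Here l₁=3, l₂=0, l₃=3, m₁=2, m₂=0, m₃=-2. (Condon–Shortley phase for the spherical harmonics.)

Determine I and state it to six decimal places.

0.282095

m-sum 0 ✓  L=6 even ✓  3≤3≤3 ✓
Π(2lᵢ+1) = 7×1×7 = 49
triangle coeff Δ(3,0,3) = 1/7
Σ_t [0,0]: t=0:+1/36 = 1/36
(3j)²=1/7 [(3 0 3; 0 0 0)], sign=-1
Σ_t [0,0]: t=0:+1/120 = 1/120
(3j)²=1/7 [(3 0 3; 2 0 -2)], sign=-1
⇒ 4πI² = 1/1
I = (+1)√(1/1/(4π)) = 0.28209479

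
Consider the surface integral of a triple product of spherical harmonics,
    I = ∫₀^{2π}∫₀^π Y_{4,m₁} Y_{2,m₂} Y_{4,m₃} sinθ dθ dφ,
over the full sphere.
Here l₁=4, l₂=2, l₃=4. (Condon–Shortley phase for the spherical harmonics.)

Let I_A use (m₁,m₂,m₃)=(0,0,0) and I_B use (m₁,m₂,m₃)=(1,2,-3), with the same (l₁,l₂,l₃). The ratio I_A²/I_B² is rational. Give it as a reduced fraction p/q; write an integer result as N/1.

Shared (l₁,l₂,l₃)=(4,2,4): N and (l;000)² cancel in I_A²/I_B².
A: Δ = 2!·6!·2!/11! = 1/13860; Racah Σ t=0..2: t=0:+1/192 t=1:−1/36 t=2:+1/192 = -5/288; ⇒ 3j(4 2 4; 0 0 0)² = 20/693, sgn -1
B: Δ = 2!·6!·2!/11! = 1/13860; Racah Σ t=2..2: t=2:+1/480 = 1/480; ⇒ 3j(4 2 4; 1 2 -3)² = 3/110, sgn -1
I_A²/I_B² = (20/693)/(3/110) = 200/189

200/189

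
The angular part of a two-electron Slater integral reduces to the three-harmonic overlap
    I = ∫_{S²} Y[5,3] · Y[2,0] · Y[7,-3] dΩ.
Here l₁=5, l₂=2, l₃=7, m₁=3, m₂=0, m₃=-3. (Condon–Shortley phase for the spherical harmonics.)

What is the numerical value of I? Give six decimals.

-0.186208

Checks pass: Σm=0; 14 even; l₃=7∈[3,7].
(2·5+1)(2·2+1)(2·7+1) = 825
Δ: 0! 10! 4! / 15! → 1/15015
sum: t=0:+1/57600 = 1/57600
3j²(5 2 7; 0 0 0) = Δ·Π!·Σ² = 21/715  (sign -1)
sum: t=0:+1/322560 = 1/322560
3j²(5 2 7; 3 0 -3) = Δ·Π!·Σ² = 18/1001  (sign +1)
combine: 4πI² = 825·21/715·18/1001 = 810/1859
take √, sign -1: I = -0.18620781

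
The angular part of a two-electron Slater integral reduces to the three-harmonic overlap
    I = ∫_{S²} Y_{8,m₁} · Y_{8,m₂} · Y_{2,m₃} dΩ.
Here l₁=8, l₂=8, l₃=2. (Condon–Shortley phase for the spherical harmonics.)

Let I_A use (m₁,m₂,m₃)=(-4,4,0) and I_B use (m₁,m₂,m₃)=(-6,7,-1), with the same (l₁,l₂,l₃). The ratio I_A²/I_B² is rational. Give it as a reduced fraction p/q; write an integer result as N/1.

64/845

Same 8,8,2: normalisation and zero-m 3j drop out of the ratio.
A: Δ: 14! 2! 2! / 19! → 1/348840; sum: t=10:+1/348364800 t=11:−1/239500800 t=12:+1/3832012800 = -1/958003200; 3j²(8 8 2; -4 4 0) = Δ·Π!·Σ² = 8/4845  (sign -1)
B: Δ: 14! 2! 2! / 19! → 1/348840; sum: t=13:−1/12454041600 t=14:+1/174356582400 = -1/13412044800; 3j²(8 8 2; -6 7 -1) = Δ·Π!·Σ² = 169/7752  (sign +1)
I_A²/I_B² = (8/4845)/(169/7752) = 64/845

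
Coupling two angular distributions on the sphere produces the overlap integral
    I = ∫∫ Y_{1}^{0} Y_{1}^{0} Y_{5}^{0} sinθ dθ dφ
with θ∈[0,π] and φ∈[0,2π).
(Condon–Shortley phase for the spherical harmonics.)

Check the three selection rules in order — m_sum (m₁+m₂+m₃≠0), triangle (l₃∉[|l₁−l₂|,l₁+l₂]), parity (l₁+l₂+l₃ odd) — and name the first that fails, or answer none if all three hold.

m₁+m₂+m₃ = 0 + 0 + 0 = 0  ✓
triangle: |1−1|=0 ≤ l₃=5 ≤ 1+1=2  ✗
parity: l₁+l₂+l₃ = 7 is odd

triangle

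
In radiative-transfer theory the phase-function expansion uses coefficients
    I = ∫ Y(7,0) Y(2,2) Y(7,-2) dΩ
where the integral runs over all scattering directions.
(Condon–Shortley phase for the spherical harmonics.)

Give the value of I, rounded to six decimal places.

-0.192231

Rules hold: Σm=0, L=16 even, 5≤7≤9.
N = 15·5·15 = 1125
Δ = 2!·12!·2!/17! = 1/185640
Racah Σ t=0..2: t=0:+1/2419200 t=1:−1/518400 t=2:+1/2419200 = -1/907200
⇒ 3j(7 2 7; 0 0 0)² = 56/3315, sgn +1
Racah Σ t=2..2: t=2:+1/2419200 = 1/2419200
⇒ 3j(7 2 7; 0 2 -2)² = 27/1105, sgn -1
4πI² = N·(3j₀)²·(3jₘ)² = 22680/48841
I = -1·√(0.464364/4π) = -0.19223140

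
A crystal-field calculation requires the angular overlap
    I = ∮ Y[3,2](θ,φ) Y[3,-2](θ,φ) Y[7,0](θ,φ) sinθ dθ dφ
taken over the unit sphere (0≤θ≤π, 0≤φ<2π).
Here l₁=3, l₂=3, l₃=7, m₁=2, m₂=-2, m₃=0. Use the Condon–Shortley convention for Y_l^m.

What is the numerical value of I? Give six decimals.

0.000000

l₃=7 ∉ [0,6] — triangle fails ⇒ I = 0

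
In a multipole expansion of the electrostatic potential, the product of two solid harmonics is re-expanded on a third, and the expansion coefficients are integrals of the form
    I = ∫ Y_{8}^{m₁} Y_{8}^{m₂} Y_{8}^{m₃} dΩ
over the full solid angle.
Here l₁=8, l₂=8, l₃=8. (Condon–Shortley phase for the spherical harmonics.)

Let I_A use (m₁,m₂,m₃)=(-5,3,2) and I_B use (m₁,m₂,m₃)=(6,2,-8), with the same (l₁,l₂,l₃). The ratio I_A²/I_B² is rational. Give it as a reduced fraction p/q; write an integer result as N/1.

Shared (l₁,l₂,l₃)=(8,8,8): N and (l;000)² cancel in I_A²/I_B².
A: Δ = 8!·8!·8!/25! = 1/236637794250; Racah Σ t=5..8: t=5:−1/41803776000 t=6:+1/5225472000 t=7:−1/4180377600 t=8:+1/20901888000 = -1/41803776000; ⇒ 3j(8 8 8; -5 3 2)² = 42/37145, sgn -1
B: Δ = 8!·8!·8!/25! = 1/236637794250; Racah Σ t=2..2: t=2:+1/2341011456000 = 1/2341011456000; ⇒ 3j(8 8 8; 6 2 -8)² = 273/37145, sgn +1
I_A²/I_B² = (42/37145)/(273/37145) = 2/13

2/13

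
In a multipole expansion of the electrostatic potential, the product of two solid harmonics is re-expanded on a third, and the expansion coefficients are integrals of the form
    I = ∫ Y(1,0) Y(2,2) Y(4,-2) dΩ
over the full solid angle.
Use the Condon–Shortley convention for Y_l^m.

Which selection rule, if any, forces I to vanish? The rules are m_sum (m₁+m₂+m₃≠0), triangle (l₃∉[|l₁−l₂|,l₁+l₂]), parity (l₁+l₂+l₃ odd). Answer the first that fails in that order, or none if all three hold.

triangle

m₁+m₂+m₃ = 0 + 2 − 2 = 0  ✓
triangle: |1−2|=1 ≤ l₃=4 ≤ 1+2=3  ✗
parity: l₁+l₂+l₃ = 7 is odd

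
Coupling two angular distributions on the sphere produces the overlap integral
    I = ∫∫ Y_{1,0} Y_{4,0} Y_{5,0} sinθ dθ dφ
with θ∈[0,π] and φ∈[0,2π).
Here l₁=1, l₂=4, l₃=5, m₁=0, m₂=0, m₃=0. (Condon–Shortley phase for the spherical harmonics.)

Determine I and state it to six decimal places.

0.245532

Checks pass: Σm=0; 10 even; l₃=5∈[3,5].
(2·1+1)(2·4+1)(2·5+1) = 297
Δ: 0! 2! 8! / 11! → 1/495
sum: t=0:+1/576 = 1/576
3j²(1 4 5; 0 0 0) = Δ·Π!·Σ² = 5/99  (sign -1)
(m-triple is (0,0,0) — same symbol as above.)
combine: 4πI² = 297·5/99·5/99 = 25/33
take √, sign +1: I = 0.24553200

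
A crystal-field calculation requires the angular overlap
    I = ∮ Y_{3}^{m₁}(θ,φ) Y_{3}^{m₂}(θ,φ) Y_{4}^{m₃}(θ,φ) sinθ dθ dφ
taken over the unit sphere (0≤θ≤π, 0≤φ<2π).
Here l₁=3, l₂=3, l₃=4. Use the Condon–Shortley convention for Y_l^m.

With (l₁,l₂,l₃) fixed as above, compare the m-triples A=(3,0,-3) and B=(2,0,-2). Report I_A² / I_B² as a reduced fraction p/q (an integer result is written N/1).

21/1

Shared (l₁,l₂,l₃)=(3,3,4): N and (l;000)² cancel in I_A²/I_B².
A: Δ = 2!·4!·4!/11! = 1/34650; Racah Σ t=0..0: t=0:+1/288 = 1/288; ⇒ 3j(3 3 4; 3 0 -3)² = 1/22, sgn -1
B: Δ = 2!·4!·4!/11! = 1/34650; Racah Σ t=0..1: t=0:+1/72 t=1:−1/96 = 1/288; ⇒ 3j(3 3 4; 2 0 -2)² = 1/462, sgn +1
I_A²/I_B² = (1/22)/(1/462) = 21/1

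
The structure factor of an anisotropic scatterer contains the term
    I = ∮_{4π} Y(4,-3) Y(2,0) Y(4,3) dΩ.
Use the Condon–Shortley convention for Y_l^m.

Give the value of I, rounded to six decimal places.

Checks pass: Σm=0; 10 even; l₃=4∈[2,6].
(2·4+1)(2·2+1)(2·4+1) = 405
Δ: 2! 6! 2! / 11! → 1/13860
sum: t=0:+1/192 t=1:−1/36 t=2:+1/192 = -5/288
3j²(4 2 4; 0 0 0) = Δ·Π!·Σ² = 20/693  (sign -1)
sum: t=1:−1/720 t=2:+1/480 = 1/1440
3j²(4 2 4; -3 0 3) = Δ·Π!·Σ² = 7/1980  (sign -1)
combine: 4πI² = 405·20/693·7/1980 = 5/121
take √, sign +1: I = 0.05734392

0.057344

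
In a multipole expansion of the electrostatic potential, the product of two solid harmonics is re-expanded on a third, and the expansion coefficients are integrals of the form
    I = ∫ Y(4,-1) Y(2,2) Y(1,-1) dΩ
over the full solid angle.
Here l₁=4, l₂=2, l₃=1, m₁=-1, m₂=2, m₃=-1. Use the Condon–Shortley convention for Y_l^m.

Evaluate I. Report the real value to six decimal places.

0.000000

triangle: need 2≤l₃≤6, have 1; I=0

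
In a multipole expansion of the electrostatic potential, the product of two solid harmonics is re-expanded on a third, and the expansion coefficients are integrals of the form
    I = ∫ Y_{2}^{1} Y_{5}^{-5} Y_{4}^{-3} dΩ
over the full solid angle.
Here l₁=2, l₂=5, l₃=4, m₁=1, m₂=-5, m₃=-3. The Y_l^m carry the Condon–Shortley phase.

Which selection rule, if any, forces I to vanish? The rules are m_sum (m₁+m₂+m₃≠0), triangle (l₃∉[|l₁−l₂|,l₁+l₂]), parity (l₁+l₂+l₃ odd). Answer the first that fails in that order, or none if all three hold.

m_sum

Σmᵢ = -7  ✗
l₃∈[|l₁−l₂|,l₁+l₂]=[3,7], have l₃=4
Σlᵢ = 11 ⇒ odd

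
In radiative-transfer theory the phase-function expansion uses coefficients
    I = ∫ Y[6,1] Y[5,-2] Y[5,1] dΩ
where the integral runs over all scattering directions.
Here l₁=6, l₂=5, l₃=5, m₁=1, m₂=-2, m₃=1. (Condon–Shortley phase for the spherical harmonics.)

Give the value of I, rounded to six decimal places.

0.120248

Checks pass: Σm=0; 16 even; l₃=5∈[1,11].
(2·6+1)(2·5+1)(2·5+1) = 1573
Δ: 6! 6! 4! / 17! → 1/28588560
sum: t=1:−1/345600 t=2:+1/13824 t=3:−1/5184 t=4:+1/13824 t=5:−1/345600 = -7/129600
3j²(6 5 5; 0 0 0) = Δ·Π!·Σ² = 80/7293  (sign +1)
sum: t=0:+1/518400 t=1:−1/23040 t=2:+1/10368 t=3:−1/41472 = 1/32400
3j²(6 5 5; 1 -2 1) = Δ·Π!·Σ² = 128/12155  (sign +1)
combine: 4πI² = 1573·80/7293·128/12155 = 2048/11271
take √, sign +1: I = 0.12024827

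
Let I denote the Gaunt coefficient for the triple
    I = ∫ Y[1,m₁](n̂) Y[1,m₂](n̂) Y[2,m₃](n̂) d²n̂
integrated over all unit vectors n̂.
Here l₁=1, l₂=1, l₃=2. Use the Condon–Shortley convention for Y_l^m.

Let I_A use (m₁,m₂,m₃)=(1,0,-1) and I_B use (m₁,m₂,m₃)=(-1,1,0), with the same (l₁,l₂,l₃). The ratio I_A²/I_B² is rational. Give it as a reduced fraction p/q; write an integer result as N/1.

Shared (l₁,l₂,l₃)=(1,1,2): N and (l;000)² cancel in I_A²/I_B².
A: Δ = 0!·2!·2!/5! = 1/30; Racah Σ t=0..0: t=0:+1/2 = 1/2; ⇒ 3j(1 1 2; 1 0 -1)² = 1/10, sgn -1
B: Δ = 0!·2!·2!/5! = 1/30; Racah Σ t=0..0: t=0:+1/4 = 1/4; ⇒ 3j(1 1 2; -1 1 0)² = 1/30, sgn +1
I_A²/I_B² = (1/10)/(1/30) = 3/1

3/1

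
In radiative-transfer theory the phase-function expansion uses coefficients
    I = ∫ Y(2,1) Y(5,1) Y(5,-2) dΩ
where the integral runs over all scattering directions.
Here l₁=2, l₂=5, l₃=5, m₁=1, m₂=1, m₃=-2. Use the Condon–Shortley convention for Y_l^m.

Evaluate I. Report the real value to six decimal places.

0.104819

Rules hold: Σm=0, L=12 even, 3≤5≤7.
N = 5·11·11 = 605
Δ = 2!·2!·8!/13! = 1/38610
Racah Σ t=0..2: t=0:+1/2880 t=1:−1/576 t=2:+1/2880 = -1/960
⇒ 3j(2 5 5; 0 0 0)² = 10/429, sgn +1
Racah Σ t=0..1: t=0:+1/2880 t=1:−1/1440 = -1/2880
⇒ 3j(2 5 5; 1 1 -2)² = 7/715, sgn +1
4πI² = N·(3j₀)²·(3jₘ)² = 70/507
I = +1·√(0.138067/4π) = 0.10481902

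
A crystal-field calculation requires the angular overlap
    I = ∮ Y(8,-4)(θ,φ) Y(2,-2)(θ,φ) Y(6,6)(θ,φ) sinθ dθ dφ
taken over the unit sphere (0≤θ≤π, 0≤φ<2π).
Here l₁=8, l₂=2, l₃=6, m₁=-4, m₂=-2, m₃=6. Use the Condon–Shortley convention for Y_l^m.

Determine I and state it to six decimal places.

0.008486

Checks pass: Σm=0; 16 even; l₃=6∈[6,10].
(2·8+1)(2·2+1)(2·6+1) = 1105
Δ: 4! 12! 0! / 17! → 1/30940
sum: t=2:+1/2073600 = 1/2073600
3j²(8 2 6; 0 0 0) = Δ·Π!·Σ² = 28/1105  (sign +1)
sum: t=0:+1/11496038400 = 1/11496038400
3j²(8 2 6; -4 -2 6) = Δ·Π!·Σ² = 1/30940  (sign +1)
combine: 4πI² = 1105·28/1105·1/30940 = 1/1105
take √, sign +1: I = 0.00848621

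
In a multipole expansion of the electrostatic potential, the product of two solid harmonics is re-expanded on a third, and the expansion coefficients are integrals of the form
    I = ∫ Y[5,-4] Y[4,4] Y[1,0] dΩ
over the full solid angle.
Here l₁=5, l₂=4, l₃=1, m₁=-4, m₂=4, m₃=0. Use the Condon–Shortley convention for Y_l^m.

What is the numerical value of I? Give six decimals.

0.147319

Rules hold: Σm=0, L=10 even, 1≤1≤9.
N = 11·9·3 = 297
Δ = 8!·2!·0!/11! = 1/495
Racah Σ t=4..4: t=4:+1/576 = 1/576
⇒ 3j(5 4 1; 0 0 0)² = 5/99, sgn -1
Racah Σ t=8..8: t=8:+1/40320 = 1/40320
⇒ 3j(5 4 1; -4 4 0)² = 1/55, sgn -1
4πI² = N·(3j₀)²·(3jₘ)² = 3/11
I = +1·√(0.272727/4π) = 0.14731920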